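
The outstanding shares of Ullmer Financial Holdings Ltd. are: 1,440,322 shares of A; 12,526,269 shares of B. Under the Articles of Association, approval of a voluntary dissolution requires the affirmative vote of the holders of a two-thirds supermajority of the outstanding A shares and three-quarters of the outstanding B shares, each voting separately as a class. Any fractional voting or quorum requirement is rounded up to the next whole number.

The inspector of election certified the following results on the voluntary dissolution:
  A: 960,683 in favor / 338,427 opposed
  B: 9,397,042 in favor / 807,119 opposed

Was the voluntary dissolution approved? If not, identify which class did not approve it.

A: 2/3 of 1440322 = 960214.67, rounded up to 960215; 960,215 required, 960,683 in favor — approved.
B: 3/4 of 12526269 = 9394701.75, rounded up to 9394702; 9,394,702 required, 9,397,042 in favor — approved.

Approved — every class gave the required vote.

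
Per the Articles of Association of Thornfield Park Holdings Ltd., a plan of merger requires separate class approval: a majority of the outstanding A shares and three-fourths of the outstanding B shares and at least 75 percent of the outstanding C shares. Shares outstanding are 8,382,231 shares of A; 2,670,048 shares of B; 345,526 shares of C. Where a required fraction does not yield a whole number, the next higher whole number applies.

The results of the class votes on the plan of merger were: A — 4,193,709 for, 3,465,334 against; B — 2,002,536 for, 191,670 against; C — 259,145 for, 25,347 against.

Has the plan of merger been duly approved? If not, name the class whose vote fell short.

A: a majority of 8382231 is 4191116; 4,191,116 required, 4,193,709 in favor — approved.
B: 3/4 of 2670048 = 2002536; 2,002,536 required, 2,002,536 in favor — approved.
C: 3/4 of 345526 = 259144.50, rounded up to 259145; 259,145 required, 259,145 in favor — approved.

Approved — every class gave the required vote.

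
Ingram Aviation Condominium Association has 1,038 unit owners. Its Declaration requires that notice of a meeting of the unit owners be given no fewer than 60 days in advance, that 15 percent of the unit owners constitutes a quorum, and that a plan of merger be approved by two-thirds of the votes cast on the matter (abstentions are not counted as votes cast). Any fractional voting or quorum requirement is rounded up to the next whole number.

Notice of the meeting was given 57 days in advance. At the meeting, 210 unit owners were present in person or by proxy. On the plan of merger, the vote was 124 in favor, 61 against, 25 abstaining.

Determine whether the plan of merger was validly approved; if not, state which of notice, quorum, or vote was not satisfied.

Notice: 57 days given; 60 required. Not satisfied.
Quorum: 15% of 1,038 = 155.70, rounded up to 156; 210 present. Satisfied.
Vote: requires two-thirds of the votes cast (210 − 25 abstaining = 185); 2/3 of 185 = 123.33, rounded up to 124, so 124 needed; 124 in favor. Satisfied.

Invalid — notice requirement not satisfied.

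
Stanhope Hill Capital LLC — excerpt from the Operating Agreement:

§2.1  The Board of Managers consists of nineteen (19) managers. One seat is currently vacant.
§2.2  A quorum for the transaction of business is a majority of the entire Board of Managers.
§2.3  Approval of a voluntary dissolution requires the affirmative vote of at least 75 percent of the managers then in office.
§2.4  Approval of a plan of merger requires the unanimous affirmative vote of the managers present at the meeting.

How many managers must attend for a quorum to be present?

A majority of 19 is 10.

10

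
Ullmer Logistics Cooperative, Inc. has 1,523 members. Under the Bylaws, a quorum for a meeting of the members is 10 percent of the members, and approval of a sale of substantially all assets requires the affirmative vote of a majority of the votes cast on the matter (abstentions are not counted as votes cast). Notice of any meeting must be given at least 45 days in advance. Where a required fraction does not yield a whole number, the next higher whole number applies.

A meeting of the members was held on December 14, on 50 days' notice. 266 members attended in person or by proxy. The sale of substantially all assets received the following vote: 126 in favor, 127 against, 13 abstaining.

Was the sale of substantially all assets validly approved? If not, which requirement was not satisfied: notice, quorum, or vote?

Notice: 50 days given; 45 required. Satisfied.
Quorum: 10% of 1,523 = 152.30, rounded up to 153; 266 present. Satisfied.
Vote: requires a majority of the votes cast (266 − 13 abstaining = 253); a majority of 253 is 127, so 127 needed; 126 in favor. Not satisfied.

Invalid — vote requirement not satisfied.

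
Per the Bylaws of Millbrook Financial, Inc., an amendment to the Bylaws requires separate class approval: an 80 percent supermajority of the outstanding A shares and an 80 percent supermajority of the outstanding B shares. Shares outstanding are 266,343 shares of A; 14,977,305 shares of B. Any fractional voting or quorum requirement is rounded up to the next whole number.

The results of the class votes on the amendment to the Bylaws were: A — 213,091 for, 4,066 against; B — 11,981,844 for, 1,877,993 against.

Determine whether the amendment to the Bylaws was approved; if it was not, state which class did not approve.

Approved — every class gave the required vote.

A: 4/5 of 266343 = 213074.40, rounded up to 213075; 213,075 required, 213,091 in favor — approved.
B: 4/5 of 14977305 = 11981844; 11,981,844 required, 11,981,844 in favor — approved.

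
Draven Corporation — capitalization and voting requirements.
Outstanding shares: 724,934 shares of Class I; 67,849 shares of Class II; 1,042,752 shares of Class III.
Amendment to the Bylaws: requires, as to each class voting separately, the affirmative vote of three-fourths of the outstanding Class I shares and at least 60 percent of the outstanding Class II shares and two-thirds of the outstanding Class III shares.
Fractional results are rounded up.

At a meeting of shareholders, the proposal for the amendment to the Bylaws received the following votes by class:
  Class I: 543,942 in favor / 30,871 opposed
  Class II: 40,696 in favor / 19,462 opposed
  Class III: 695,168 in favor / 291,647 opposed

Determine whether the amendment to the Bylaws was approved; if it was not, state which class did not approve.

Class I: 3/4 of 724934 = 543700.50, rounded up to 543701; 543,701 required, 543,942 in favor — approved.
Class II: 3/5 of 67849 = 40709.40, rounded up to 40710; 40,710 required, 40,696 in favor — not approved.
Class III: 2/3 of 1042752 = 695168; 695,168 required, 695,168 in favor — approved.

Not approved — the Class II shares did not give the required vote.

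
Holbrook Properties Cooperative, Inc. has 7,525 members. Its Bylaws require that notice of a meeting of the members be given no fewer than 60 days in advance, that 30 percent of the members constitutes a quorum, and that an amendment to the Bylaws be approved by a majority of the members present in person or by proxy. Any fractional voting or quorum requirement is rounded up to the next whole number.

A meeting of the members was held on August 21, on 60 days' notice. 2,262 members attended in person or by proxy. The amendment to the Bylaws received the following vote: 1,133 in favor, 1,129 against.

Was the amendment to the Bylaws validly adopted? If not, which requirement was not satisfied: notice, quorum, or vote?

Notice: 60 days given; 60 required. Satisfied.
Quorum: 30% of 7,525 = 2,257.50, rounded up to 2,258; 2,262 present. Satisfied.
Vote: requires a majority of those present (2,262); a majority of 2262 is 1132, so 1,132 needed; 1,133 in favor. Satisfied.

Valid — all requirements satisfied.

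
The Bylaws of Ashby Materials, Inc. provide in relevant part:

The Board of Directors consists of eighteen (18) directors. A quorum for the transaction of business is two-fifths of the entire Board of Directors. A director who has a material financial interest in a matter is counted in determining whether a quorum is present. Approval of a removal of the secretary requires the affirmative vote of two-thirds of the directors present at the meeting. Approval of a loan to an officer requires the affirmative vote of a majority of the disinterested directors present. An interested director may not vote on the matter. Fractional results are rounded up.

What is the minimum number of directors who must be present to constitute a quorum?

8

2/5 of 18 = 7.20, rounded up to 8.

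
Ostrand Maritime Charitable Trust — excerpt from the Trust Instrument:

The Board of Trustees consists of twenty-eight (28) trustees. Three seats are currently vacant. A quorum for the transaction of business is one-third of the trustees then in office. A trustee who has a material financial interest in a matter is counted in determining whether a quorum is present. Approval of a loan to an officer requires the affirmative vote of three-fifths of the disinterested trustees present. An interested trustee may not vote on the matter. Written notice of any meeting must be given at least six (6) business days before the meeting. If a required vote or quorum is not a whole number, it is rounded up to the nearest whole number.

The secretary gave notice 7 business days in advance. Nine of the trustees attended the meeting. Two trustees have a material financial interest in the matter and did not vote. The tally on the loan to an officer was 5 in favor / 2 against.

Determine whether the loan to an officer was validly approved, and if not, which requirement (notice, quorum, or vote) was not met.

Notice: 7 business days given; 6 required (7 ≥ 6). Satisfied.
Quorum: 9 present (interested trustees count toward quorum); quorum is 9. Satisfied.
Vote: the loan to an officer requires three-fifths of the disinterested trustees present (9 − 2 = 7). 3/5 of 7 = 4.20, rounded up to 5, so 5 affirmative votes are needed; 5 voted in favor. Satisfied.

Valid — all requirements satisfied.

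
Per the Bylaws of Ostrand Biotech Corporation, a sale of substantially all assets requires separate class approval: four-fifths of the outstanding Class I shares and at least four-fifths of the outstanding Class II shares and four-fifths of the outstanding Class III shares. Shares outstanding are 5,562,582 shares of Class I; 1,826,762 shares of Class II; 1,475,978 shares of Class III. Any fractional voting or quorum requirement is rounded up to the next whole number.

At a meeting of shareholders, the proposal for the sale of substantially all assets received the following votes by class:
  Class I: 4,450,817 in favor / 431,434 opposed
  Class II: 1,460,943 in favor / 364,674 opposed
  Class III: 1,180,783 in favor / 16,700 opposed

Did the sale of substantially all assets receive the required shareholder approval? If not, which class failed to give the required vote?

Not approved — the Class II shares did not give the required vote.

Class I: 4/5 of 5562582 = 4450065.60, rounded up to 4450066; 4,450,066 required, 4,450,817 in favor — approved.
Class II: 4/5 of 1826762 = 1461409.60, rounded up to 1461410; 1,461,410 required, 1,460,943 in favor — not approved.
Class III: 4/5 of 1475978 = 1180782.40, rounded up to 1180783; 1,180,783 required, 1,180,783 in favor — approved.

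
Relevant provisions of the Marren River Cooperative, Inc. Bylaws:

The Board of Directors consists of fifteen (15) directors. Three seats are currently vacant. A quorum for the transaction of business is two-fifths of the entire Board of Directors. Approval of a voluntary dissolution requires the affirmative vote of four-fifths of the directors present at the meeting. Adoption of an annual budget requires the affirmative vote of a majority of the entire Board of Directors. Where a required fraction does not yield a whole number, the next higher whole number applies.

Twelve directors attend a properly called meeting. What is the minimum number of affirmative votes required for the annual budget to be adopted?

8

The annual budget requires a majority of the entire Board of Directors (15).
A majority of 15 is 8.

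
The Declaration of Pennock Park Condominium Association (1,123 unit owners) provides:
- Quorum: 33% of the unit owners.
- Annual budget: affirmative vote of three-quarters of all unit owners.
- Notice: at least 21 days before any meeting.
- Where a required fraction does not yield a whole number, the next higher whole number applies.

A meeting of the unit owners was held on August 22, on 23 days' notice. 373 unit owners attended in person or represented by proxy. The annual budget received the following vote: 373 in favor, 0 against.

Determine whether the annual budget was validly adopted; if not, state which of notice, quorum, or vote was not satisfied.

Notice: 23 days given; 21 required. Satisfied.
Quorum: 33% of 1,123 = 370.59, rounded up to 371; 373 present. Satisfied.
Vote: requires three-fourths of all unit owners (1,123); 3/4 of 1123 = 842.25, rounded up to 843, so 843 needed; 373 in favor. Not satisfied.

Invalid — vote requirement not satisfied.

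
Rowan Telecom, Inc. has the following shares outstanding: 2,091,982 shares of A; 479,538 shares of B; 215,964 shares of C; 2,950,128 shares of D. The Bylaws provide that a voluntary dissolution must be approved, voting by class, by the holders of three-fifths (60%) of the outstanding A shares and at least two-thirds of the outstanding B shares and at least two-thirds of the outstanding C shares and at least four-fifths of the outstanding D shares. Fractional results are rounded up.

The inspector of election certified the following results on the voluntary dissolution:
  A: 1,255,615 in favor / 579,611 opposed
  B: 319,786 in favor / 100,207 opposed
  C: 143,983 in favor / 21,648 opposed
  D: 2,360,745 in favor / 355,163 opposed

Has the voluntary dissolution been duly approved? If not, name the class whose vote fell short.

Approved — every class gave the required vote.

A: 3/5 of 2091982 = 1255189.20, rounded up to 1255190; 1,255,190 required, 1,255,615 in favor — approved.
B: 2/3 of 479538 = 319692; 319,692 required, 319,786 in favor — approved.
C: 2/3 of 215964 = 143976; 143,976 required, 143,983 in favor — approved.
D: 4/5 of 2950128 = 2360102.40, rounded up to 2360103; 2,360,103 required, 2,360,745 in favor — approved.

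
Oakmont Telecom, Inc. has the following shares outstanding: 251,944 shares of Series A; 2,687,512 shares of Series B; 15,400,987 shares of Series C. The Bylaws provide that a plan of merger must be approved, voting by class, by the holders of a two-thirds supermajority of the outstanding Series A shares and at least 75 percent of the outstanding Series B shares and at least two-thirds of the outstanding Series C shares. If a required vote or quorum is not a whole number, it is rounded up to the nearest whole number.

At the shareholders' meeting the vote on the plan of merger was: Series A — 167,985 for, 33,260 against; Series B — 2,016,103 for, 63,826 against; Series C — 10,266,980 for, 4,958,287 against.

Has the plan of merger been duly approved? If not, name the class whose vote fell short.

Series A: 2/3 of 251944 = 167962.67, rounded up to 167963; 167,963 required, 167,985 in favor — approved.
Series B: 3/4 of 2687512 = 2015634; 2,015,634 required, 2,016,103 in favor — approved.
Series C: 2/3 of 15400987 = 10267324.67, rounded up to 10267325; 10,267,325 required, 10,266,980 in favor — not approved.

Not approved — the Series C shares did not give the required vote.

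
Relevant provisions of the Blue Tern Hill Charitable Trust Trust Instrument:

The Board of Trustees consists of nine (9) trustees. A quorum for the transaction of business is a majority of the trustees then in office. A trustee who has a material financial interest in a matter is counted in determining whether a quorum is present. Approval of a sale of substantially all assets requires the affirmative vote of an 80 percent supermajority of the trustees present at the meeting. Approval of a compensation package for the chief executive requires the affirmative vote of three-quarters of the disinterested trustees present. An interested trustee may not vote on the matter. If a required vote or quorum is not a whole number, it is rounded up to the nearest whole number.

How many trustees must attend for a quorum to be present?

5

A majority of 9 is 5.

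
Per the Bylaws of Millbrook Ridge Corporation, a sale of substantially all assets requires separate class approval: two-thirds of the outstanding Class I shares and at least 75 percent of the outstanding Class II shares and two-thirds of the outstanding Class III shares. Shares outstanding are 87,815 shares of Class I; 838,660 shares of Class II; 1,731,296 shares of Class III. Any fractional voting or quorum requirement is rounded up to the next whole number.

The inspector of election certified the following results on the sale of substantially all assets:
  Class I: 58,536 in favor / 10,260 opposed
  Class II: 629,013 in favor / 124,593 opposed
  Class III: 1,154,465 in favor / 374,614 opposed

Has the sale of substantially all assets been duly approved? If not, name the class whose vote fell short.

Not approved — the Class I shares did not give the required vote.

Class I: 2/3 of 87815 = 58543.33, rounded up to 58544; 58,544 required, 58,536 in favor — not approved.
Class II: 3/4 of 838660 = 628995; 628,995 required, 629,013 in favor — approved.
Class III: 2/3 of 1731296 = 1154197.33, rounded up to 1154198; 1,154,198 required, 1,154,465 in favor — approved.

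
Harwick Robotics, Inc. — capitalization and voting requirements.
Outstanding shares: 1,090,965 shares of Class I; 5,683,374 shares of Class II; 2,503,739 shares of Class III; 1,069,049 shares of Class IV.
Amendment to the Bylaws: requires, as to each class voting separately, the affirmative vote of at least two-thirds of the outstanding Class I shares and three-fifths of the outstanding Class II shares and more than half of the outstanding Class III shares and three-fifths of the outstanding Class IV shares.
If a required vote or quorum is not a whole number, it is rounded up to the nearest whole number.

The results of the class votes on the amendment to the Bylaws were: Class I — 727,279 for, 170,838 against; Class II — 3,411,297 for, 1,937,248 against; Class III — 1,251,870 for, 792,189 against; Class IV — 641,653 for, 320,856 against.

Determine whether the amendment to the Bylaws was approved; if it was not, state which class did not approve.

Class I: 2/3 of 1090965 = 727310; 727,310 required, 727,279 in favor — not approved.
Class II: 3/5 of 5683374 = 3410024.40, rounded up to 3410025; 3,410,025 required, 3,411,297 in favor — approved.
Class III: a majority of 2503739 is 1251870; 1,251,870 required, 1,251,870 in favor — approved.
Class IV: 3/5 of 1069049 = 641429.40, rounded up to 641430; 641,430 required, 641,653 in favor — approved.

Not approved — the Class I shares did not give the required vote.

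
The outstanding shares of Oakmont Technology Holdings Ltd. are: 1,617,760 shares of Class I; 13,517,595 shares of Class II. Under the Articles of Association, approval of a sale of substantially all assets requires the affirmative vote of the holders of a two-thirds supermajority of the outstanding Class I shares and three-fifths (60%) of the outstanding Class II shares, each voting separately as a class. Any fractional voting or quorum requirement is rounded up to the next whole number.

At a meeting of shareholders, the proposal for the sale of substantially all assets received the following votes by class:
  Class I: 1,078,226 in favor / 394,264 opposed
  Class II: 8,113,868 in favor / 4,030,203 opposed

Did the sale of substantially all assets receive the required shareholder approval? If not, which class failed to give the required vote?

Class I: 2/3 of 1617760 = 1078506.67, rounded up to 1078507; 1,078,507 required, 1,078,226 in favor — not approved.
Class II: 3/5 of 13517595 = 8110557; 8,110,557 required, 8,113,868 in favor — approved.

Not approved — the Class I shares did not give the required vote.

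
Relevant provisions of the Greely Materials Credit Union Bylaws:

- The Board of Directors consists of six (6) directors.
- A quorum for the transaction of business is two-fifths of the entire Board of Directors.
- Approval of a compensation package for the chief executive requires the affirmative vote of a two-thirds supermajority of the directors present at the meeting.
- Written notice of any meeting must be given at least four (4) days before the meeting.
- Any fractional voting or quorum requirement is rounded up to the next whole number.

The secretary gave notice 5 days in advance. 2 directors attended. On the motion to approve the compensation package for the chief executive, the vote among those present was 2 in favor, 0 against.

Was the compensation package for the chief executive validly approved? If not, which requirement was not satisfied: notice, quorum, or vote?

Invalid — quorum requirement not satisfied.

Notice: 5 days given; 4 required (5 ≥ 4). Satisfied.
Quorum: 2 present; quorum is 3. Not satisfied.
Vote: the compensation package for the chief executive requires two-thirds of the directors present (2). 2/3 of 2 = 1.33, rounded up to 2, so 2 affirmative votes are needed; 2 voted in favor. Satisfied. (Moot — without a quorum no business can be validly transacted.)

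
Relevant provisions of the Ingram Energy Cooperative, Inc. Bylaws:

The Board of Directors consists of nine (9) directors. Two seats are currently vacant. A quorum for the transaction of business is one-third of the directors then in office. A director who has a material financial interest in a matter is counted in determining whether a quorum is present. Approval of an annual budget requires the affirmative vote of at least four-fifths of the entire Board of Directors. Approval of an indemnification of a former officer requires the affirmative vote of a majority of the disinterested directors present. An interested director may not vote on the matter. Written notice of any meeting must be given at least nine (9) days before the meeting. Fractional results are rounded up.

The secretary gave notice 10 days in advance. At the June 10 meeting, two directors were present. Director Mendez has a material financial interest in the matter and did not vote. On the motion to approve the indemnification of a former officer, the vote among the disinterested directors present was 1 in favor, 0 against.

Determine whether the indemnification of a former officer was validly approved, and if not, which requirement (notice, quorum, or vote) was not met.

Invalid — quorum requirement not satisfied.

Notice: 10 days given; 9 required (10 ≥ 9). Satisfied.
Quorum: 2 present (interested directors count toward quorum); quorum is 3. Not satisfied.
Vote: the indemnification of a former officer requires a majority of the disinterested directors present (2 − 1 = 1). A majority of 1 is 1, so 1 affirmative vote is needed; 1 voted in favor. Satisfied. (Moot — without a quorum no business can be validly transacted.)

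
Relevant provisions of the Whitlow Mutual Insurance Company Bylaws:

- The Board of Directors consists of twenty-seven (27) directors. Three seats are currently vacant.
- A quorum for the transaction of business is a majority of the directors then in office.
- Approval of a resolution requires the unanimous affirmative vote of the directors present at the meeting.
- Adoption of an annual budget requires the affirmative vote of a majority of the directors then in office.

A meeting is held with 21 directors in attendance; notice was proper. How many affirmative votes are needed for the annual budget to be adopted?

The annual budget requires a majority of the directors then in office (24).
A majority of 24 is 13.

13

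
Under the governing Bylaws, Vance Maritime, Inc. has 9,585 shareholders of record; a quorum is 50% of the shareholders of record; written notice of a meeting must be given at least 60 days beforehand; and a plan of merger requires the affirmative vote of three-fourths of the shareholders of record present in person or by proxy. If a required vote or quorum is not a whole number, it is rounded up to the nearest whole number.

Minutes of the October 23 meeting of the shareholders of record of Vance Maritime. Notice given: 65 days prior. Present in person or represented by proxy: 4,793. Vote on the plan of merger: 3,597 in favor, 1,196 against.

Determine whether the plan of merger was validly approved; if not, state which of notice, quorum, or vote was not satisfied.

Notice: 65 days given; 60 required. Satisfied.
Quorum: 50% of 9,585 = 4,792.50, rounded up to 4,793; 4,793 present. Satisfied.
Vote: requires three-fourths of those present (4,793); 3/4 of 4793 = 3594.75, rounded up to 3595, so 3,595 needed; 3,597 in favor. Satisfied.

Valid — all requirements satisfied.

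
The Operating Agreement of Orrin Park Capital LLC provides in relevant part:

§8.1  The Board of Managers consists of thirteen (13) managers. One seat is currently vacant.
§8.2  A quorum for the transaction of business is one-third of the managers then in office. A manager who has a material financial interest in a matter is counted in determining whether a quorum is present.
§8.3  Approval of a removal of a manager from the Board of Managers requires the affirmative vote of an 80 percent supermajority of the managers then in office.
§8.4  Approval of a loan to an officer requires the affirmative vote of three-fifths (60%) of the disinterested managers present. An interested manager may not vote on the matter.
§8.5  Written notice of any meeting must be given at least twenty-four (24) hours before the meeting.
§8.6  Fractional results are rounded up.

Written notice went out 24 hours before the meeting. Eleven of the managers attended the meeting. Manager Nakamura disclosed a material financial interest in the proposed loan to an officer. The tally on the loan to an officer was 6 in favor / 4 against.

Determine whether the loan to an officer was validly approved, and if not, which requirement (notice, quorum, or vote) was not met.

Valid — all requirements satisfied.

Notice: 24 hours given; 24 required (24 ≥ 24). Satisfied.
Quorum: 11 present (interested managers count toward quorum); quorum is 4. Satisfied.
Vote: the loan to an officer requires three-fifths of the disinterested managers present (11 − 1 = 10). 3/5 of 10 = 6, so 6 affirmative votes are needed; 6 voted in favor. Satisfied.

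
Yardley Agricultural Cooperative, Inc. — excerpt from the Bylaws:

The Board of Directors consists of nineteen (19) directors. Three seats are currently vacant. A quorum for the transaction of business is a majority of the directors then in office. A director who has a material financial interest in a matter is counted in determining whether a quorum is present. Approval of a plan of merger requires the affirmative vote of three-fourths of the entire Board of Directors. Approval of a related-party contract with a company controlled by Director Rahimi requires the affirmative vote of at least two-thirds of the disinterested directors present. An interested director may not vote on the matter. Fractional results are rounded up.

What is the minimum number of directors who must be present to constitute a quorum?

9

A majority of 16 is 9.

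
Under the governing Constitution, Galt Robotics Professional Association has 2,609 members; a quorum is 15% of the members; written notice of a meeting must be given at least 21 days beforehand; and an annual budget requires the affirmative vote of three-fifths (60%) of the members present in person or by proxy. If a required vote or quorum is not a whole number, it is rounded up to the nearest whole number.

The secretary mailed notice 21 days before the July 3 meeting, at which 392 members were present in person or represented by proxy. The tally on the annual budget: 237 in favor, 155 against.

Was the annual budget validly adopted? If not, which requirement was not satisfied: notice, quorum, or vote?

Notice: 21 days given; 21 required. Satisfied.
Quorum: 15% of 2,609 = 391.35, rounded up to 392; 392 present. Satisfied.
Vote: requires three-fifths of those present (392); 3/5 of 392 = 235.20, rounded up to 236, so 236 needed; 237 in favor. Satisfied.

Valid — all requirements satisfied.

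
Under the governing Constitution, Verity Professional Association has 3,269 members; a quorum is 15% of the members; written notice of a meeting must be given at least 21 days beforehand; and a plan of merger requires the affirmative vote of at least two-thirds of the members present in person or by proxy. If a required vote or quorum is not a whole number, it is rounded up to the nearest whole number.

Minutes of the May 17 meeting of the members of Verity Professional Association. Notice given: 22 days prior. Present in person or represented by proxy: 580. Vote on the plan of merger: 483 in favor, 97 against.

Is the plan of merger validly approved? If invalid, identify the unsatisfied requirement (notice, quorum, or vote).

Valid — all requirements satisfied.

Notice: 22 days given; 21 required. Satisfied.
Quorum: 15% of 3,269 = 490.35, rounded up to 491; 580 present. Satisfied.
Vote: requires two-thirds of those present (580); 2/3 of 580 = 386.67, rounded up to 387, so 387 needed; 483 in favor. Satisfied.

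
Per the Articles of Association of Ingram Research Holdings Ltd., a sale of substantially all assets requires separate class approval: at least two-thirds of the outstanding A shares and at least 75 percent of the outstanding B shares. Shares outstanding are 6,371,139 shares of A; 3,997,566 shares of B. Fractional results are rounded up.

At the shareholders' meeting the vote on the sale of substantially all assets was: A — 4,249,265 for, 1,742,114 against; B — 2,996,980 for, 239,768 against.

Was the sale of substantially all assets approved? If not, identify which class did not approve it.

Not approved — the B shares did not give the required vote.

A: 2/3 of 6371139 = 4247426; 4,247,426 required, 4,249,265 in favor — approved.
B: 3/4 of 3997566 = 2998174.50, rounded up to 2998175; 2,998,175 required, 2,996,980 in favor — not approved.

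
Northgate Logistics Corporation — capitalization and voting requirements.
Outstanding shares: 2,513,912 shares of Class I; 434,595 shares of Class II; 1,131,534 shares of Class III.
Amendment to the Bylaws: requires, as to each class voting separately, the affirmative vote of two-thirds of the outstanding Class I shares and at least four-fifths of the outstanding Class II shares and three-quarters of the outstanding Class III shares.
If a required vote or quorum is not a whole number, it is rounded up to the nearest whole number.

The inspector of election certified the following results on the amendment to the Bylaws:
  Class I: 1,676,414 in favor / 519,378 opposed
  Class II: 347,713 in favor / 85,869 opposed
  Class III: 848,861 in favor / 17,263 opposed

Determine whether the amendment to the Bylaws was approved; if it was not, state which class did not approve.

Class I: 2/3 of 2513912 = 1675941.33, rounded up to 1675942; 1,675,942 required, 1,676,414 in favor — approved.
Class II: 4/5 of 434595 = 347676; 347,676 required, 347,713 in favor — approved.
Class III: 3/4 of 1131534 = 848650.50, rounded up to 848651; 848,651 required, 848,861 in favor — approved.

Approved — every class gave the required vote.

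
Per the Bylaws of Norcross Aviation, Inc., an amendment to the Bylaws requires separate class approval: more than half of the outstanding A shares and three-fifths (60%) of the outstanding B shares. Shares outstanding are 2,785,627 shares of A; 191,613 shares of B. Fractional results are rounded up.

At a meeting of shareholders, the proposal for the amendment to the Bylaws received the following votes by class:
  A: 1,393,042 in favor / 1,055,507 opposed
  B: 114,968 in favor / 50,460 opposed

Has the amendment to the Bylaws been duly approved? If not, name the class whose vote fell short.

A: a majority of 2785627 is 1392814; 1,392,814 required, 1,393,042 in favor — approved.
B: 3/5 of 191613 = 114967.80, rounded up to 114968; 114,968 required, 114,968 in favor — approved.

Approved — every class gave the required vote.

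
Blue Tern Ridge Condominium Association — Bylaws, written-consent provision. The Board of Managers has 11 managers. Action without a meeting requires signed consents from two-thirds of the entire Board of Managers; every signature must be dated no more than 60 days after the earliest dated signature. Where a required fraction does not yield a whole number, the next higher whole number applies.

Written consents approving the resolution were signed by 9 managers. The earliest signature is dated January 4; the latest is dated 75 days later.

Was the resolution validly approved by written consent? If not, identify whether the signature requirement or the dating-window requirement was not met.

Not effective — dating-window requirement not satisfied.

Signatures required: two-thirds of 11 — 2/3 of 11 = 7.33, rounded up to 8, so 8 needed; 9 signed. Sufficient.
Dating window: the latest signature is 75 days after the earliest; the limit is 60 days. Outside the window.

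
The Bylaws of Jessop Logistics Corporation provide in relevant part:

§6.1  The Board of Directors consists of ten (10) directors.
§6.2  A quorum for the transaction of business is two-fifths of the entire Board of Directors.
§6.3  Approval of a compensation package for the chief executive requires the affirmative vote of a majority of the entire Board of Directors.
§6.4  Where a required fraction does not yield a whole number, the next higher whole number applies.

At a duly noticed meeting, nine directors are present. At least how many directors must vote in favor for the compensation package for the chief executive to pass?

6

The compensation package for the chief executive requires a majority of the entire Board of Directors (10).
A majority of 10 is 6.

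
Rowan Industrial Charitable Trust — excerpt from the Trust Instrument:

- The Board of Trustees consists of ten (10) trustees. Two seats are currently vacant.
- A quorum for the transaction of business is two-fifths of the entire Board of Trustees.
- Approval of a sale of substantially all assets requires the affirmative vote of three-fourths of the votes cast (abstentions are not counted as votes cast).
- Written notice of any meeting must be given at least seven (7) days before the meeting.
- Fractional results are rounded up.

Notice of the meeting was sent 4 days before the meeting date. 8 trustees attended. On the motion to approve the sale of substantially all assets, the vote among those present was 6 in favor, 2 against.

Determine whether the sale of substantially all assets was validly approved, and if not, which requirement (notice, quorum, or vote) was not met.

Notice: 4 days given; 7 required (4 < 7). Not satisfied.
Quorum: 8 present; quorum is 4. Satisfied.
Vote: the sale of substantially all assets requires three-fourths of the votes cast (8). 3/4 of 8 = 6, so 6 affirmative votes are needed; 6 voted in favor. Satisfied.

Invalid — notice requirement not satisfied.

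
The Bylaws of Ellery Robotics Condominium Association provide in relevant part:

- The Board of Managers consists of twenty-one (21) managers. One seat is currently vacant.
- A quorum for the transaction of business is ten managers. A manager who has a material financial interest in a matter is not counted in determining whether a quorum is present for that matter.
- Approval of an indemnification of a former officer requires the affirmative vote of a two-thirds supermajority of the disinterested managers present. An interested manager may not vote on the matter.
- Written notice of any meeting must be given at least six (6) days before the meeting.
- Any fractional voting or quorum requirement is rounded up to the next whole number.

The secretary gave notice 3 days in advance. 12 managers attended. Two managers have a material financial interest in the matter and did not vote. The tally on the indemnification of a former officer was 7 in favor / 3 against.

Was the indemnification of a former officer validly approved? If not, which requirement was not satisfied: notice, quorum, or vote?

Invalid — notice requirement not satisfied.

Notice: 3 days given; 6 required (3 < 6). Not satisfied.
Quorum: 12 present, but the 2 interested managers do not count, leaving 10. Quorum is 10. Satisfied.
Vote: the indemnification of a former officer requires two-thirds of the disinterested managers present (12 − 2 = 10). 2/3 of 10 = 6.67, rounded up to 7, so 7 affirmative votes are needed; 7 voted in favor. Satisfied.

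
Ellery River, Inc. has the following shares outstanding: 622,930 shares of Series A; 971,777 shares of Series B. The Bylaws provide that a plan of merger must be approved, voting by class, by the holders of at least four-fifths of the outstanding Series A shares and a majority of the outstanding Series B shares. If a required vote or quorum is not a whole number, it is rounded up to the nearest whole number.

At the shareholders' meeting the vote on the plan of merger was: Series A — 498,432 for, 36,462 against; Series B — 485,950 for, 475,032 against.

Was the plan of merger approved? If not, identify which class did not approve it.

Series A: 4/5 of 622930 = 498344; 498,344 required, 498,432 in favor — approved.
Series B: a majority of 971777 is 485889; 485,889 required, 485,950 in favor — approved.

Approved — every class gave the required vote.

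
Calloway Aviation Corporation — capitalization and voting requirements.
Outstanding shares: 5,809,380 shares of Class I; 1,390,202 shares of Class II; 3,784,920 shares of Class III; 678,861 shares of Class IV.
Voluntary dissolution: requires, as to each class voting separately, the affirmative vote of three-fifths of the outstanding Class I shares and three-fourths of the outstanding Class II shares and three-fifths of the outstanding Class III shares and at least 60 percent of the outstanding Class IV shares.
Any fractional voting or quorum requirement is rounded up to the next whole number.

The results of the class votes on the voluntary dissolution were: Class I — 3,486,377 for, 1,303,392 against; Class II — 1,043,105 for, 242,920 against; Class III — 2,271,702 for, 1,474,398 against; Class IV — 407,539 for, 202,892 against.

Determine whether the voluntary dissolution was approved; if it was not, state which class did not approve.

Approved — every class gave the required vote.

Class I: 3/5 of 5809380 = 3485628; 3,485,628 required, 3,486,377 in favor — approved.
Class II: 3/4 of 1390202 = 1042651.50, rounded up to 1042652; 1,042,652 required, 1,043,105 in favor — approved.
Class III: 3/5 of 3784920 = 2270952; 2,270,952 required, 2,271,702 in favor — approved.
Class IV: 3/5 of 678861 = 407316.60, rounded up to 407317; 407,317 required, 407,539 in favor — approved.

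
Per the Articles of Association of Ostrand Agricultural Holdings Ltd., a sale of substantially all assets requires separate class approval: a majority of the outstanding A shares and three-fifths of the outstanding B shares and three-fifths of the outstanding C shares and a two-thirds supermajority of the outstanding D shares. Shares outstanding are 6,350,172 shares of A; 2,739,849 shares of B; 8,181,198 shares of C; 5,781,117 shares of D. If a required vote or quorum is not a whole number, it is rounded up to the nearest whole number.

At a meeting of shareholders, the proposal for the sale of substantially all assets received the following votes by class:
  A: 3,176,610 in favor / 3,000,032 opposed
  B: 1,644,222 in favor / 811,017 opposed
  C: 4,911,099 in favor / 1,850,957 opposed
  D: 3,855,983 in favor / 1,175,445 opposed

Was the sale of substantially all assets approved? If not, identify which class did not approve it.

A: a majority of 6350172 is 3175087; 3,175,087 required, 3,176,610 in favor — approved.
B: 3/5 of 2739849 = 1643909.40, rounded up to 1643910; 1,643,910 required, 1,644,222 in favor — approved.
C: 3/5 of 8181198 = 4908718.80, rounded up to 4908719; 4,908,719 required, 4,911,099 in favor — approved.
D: 2/3 of 5781117 = 3854078; 3,854,078 required, 3,855,983 in favor — approved.

Approved — every class gave the required vote.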